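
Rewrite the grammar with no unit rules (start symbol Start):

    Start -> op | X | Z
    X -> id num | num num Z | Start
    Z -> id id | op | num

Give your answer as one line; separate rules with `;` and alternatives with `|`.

Unit pairs: Start ⇒* {X, Z}; X ⇒* {Start, Z}.
For every A with A ⇒* B via unit rules, add B's non-unit alternatives to A; then delete every rule of the form X → Y.

Start -> id id | op | num | id num | num num Z; X -> id id | op | num | id num | num num Z; Z -> id id | op | num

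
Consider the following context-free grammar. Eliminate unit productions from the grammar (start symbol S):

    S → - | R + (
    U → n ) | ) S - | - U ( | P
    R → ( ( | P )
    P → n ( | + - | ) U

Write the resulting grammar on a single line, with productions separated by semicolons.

S → - | R + (; U → n ) | ) S - | - U ( | n ( | + - | ) U; R → ( ( | P ); P → n ( | + - | ) U

Unit pairs: U ⇒* {P}.
For each unit pair (A, B), copy every non-unit production of B to A, then drop all unit productions.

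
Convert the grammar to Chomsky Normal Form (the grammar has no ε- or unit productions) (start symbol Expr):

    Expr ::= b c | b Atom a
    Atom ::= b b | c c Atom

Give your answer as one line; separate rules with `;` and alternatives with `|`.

Expr ::= X1 X2 | X1 Y1; Atom ::= X1 X1 | X2 Y2; X1 ::= b; X2 ::= c; X3 ::= a; Y1 ::= Atom X3; Y2 ::= X2 Atom

Introduce a nonterminal for each terminal appearing in a rule of length ≥ 2: X1 → b, X2 → c, X3 → a.
Binarize each right-hand side of length ≥ 3 by chaining fresh nonterminals (Y1, Y2, …): affected rules were Expr → X1 Atom X3; Atom → X2 X2 Atom.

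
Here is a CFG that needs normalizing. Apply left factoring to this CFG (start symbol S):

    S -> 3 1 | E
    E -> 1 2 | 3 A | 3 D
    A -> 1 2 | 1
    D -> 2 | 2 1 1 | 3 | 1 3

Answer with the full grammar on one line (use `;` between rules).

S -> 3 1 | E; E -> 1 2 | 3 E'; A -> 1 A'; D -> 3 | 1 3 | 2 D'; E' -> A | D; A' -> 2 | ε; D' -> ε | 1 1

E has alternatives sharing prefix '3': factor to E → 3 E' with E' → A | D.
A has alternatives sharing prefix '1': factor to A → 1 A' with A' → 2 | ε.
D has alternatives sharing prefix '2': factor to D → 2 D' with D' → ε | 1 1.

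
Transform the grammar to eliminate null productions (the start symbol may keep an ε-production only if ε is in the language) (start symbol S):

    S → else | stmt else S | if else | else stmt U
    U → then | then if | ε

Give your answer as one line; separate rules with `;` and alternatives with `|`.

S → else | stmt else S | if else | else stmt U | else stmt; U → then | then if

The nullable symbols are {U}.
ε ∉ L(G), so no ε-production is kept.
Add the nullable-subset variants: S → else stmt U gives else stmt U | else stmt.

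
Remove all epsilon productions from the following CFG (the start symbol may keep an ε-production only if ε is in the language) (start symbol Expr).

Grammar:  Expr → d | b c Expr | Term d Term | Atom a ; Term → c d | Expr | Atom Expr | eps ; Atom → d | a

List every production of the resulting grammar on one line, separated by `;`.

Expr → d | b c Expr | Term d Term | Term d | d Term | Atom a; Term → c d | Expr | Atom Expr; Atom → d | a

Nullable set = {Term}.
ε ∉ L(G), so no ε-production is kept.
For each production, add variants omitting each subset of nullable occurrences: Expr → Term d Term gives Term d Term | Term d | d Term.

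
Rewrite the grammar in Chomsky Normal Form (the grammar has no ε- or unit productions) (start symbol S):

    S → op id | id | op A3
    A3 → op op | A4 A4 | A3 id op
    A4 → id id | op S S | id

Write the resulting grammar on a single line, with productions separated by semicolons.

Introduce a nonterminal for each terminal appearing in a rule of length ≥ 2: X1 → op, X2 → id.
Binarize each right-hand side of length ≥ 3 by chaining fresh nonterminals (Y1, Y2, …): affected rules were A3 → A3 X2 X1; A4 → X1 S S.

S → X1 X2 | id | X1 A3; A3 → X1 X1 | A4 A4 | A3 Y1; A4 → X2 X2 | X1 Y2 | id; X1 → op; X2 → id; Y1 → X2 X1; Y2 → S S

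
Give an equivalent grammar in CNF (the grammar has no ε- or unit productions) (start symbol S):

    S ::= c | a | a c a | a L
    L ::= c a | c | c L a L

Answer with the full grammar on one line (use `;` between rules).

S ::= c | a | X1 Y1 | X1 L; L ::= X2 X1 | c | X2 Y2; X1 ::= a; X2 ::= c; Y1 ::= X2 X1; Y2 ::= L Y3; Y3 ::= X1 L

Introduce a nonterminal for each terminal appearing in a rule of length ≥ 2: X1 → a, X2 → c.
Binarize each right-hand side of length ≥ 3 by chaining fresh nonterminals (Y1, Y2, …): affected rules were S → X1 X2 X1; L → X2 L X1 L.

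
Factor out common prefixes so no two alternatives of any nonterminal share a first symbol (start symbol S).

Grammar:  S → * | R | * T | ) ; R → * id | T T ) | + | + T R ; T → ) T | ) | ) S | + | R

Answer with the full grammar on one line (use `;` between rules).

S has alternatives sharing prefix '*': factor to S → * S' with S' → ε | T.
R has alternatives sharing prefix '+': factor to R → + R' with R' → ε | T R.
T has alternatives sharing prefix ')': factor to T → ) T' with T' → T | ε | S.

S → R | ) | * S'; R → * id | T T ) | + R'; T → + | R | ) T'; S' → ε | T; R' → ε | T R; T' → T | ε | S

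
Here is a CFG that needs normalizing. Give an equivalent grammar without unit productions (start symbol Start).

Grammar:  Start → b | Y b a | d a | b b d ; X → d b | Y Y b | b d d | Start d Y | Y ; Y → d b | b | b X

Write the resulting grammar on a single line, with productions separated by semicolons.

Start → b | Y b a | d a | b b d; X → d b | Y Y b | b d d | Start d Y | b | b X; Y → d b | b | b X

Unit pairs: X ⇒* {Y}.
For every A with A ⇒* B via unit rules, add B's non-unit alternatives to A; then delete every rule of the form X → Y.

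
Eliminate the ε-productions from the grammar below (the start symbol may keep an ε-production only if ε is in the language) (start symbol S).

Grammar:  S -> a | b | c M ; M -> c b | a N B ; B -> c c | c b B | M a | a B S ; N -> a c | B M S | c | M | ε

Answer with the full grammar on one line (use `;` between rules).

S -> a | b | c M; M -> c b | a N B | a B; B -> c c | c b B | M a | a B S; N -> a c | B M S | c | M

Nullable nonterminals: {N}.
ε ∉ L(G), so no ε-production is kept.
Add the nullable-subset variants: M → a N B gives a N B | a B.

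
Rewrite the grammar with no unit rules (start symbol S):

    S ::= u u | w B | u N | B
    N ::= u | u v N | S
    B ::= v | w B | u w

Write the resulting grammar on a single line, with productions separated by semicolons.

S ::= v | w B | u w | u u | u N; N ::= v | w B | u w | u u | u N | u | u v N; B ::= v | w B | u w

Unit pairs: N ⇒* {B, S}; S ⇒* {B}.
Replace each nonterminal's rules with the union of the non-unit rules of every nonterminal it unit-derives.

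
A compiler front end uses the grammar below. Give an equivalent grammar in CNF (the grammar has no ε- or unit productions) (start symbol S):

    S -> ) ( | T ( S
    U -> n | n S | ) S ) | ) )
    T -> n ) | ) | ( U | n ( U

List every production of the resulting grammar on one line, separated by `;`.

Introduce a nonterminal for each terminal appearing in a rule of length ≥ 2: X1 → ), X2 → (, X3 → n.
Binarize each right-hand side of length ≥ 3 by chaining fresh nonterminals (Y1, Y2, …): affected rules were S → T X2 S; U → X1 S X1; T → X3 X2 U.

S -> X1 X2 | T Y1; U -> n | X3 S | X1 Y2 | X1 X1; T -> X3 X1 | ) | X2 U | X3 Y3; X1 -> ); X2 -> (; X3 -> n; Y1 -> X2 S; Y2 -> S X1; Y3 -> X2 U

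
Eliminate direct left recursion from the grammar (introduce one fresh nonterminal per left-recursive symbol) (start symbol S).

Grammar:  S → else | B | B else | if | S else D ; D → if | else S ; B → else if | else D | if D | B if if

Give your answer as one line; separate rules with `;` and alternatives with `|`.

S → else S' | B S' | B else S' | if S'; D → if | else S; B → else if B' | else D B' | if D B'; S' → else D S' | ε; B' → if if B' | ε

Directly left-recursive nonterminals: S, B.
For S: α = {else D}, β = {else, B, B else, if}. Rewrite as S → β S' and S' → α S' | ε.
For B: α = {if if}, β = {else if, else D, if D}. Rewrite as B → β B' and B' → α B' | ε.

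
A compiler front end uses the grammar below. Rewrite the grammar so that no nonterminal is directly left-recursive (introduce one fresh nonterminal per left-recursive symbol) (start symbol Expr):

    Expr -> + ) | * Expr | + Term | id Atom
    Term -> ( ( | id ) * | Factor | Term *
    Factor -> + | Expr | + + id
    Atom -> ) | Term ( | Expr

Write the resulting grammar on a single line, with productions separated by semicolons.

Directly left-recursive nonterminal: Term.
For Term: α = {*}, β = {( (, id ) *, Factor}. Rewrite as Term → β Term1 and Term1 → α Term1 | ε.

Expr -> + ) | * Expr | + Term | id Atom; Term -> ( ( Term1 | id ) * Term1 | Factor Term1; Factor -> + | Expr | + + id; Atom -> ) | Term ( | Expr; Term1 -> * Term1 | ε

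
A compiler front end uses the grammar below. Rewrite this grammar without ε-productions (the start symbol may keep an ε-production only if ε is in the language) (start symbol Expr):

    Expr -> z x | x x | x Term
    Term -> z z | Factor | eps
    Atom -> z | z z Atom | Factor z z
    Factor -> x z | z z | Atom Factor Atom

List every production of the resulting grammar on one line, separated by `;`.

Expr -> z x | x x | x Term | x; Term -> z z | Factor; Atom -> z | z z Atom | Factor z z; Factor -> x z | z z | Atom Factor Atom

Nullable set = {Term}.
ε ∉ L(G), so no ε-production is kept.
Add the nullable-subset variants: Expr → x Term gives x Term | x.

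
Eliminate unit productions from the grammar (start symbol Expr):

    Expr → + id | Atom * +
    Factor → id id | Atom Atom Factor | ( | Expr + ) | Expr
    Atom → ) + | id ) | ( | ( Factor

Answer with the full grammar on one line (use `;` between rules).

Unit pairs: Factor ⇒* {Expr}.
For each unit pair (A, B), copy every non-unit production of B to A, then drop all unit productions.

Expr → + id | Atom * +; Factor → id id | Atom Atom Factor | ( | Expr + ) | + id | Atom * +; Atom → ) + | id ) | ( | ( Factor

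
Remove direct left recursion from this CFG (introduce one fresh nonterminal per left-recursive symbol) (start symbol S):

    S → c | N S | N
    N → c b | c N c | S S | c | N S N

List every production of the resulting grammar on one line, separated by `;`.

S → c | N S | N; N → c b N' | c N c N' | S S N' | c N'; N' → S N N' | epsilon

Directly left-recursive nonterminal: N.
For N: α = {S N}, β = {c b, c N c, S S, c}. Rewrite as N → β N' and N' → α N' | ε.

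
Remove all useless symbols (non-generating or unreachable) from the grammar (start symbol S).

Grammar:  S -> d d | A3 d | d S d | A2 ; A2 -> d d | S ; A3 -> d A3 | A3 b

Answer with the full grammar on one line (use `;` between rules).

Generating nonterminals: {A2, S}.
Reachable from S after that: {A2, S}.
Removed useless symbols: {A3} and every production mentioning them.

S -> d d | d S d | A2; A2 -> d d | S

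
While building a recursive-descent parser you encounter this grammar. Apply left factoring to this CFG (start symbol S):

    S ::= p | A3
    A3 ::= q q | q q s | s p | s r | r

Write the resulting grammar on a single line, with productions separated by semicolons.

A3 has alternatives sharing prefix 'q q': factor to A3 → q q A3' with A3' → ε | s.
A3 has alternatives sharing prefix 's': factor to A3 → s A3'' with A3'' → p | r.

S ::= p | A3; A3 ::= r | q q A3' | s A3''; A3' ::= ε | s; A3'' ::= p | r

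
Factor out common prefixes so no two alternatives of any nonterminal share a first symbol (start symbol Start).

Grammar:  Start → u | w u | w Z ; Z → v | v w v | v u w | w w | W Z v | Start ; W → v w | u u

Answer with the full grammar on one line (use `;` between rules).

Start has alternatives sharing prefix 'w': factor to Start → w Start1 with Start1 → u | Z.
Z has alternatives sharing prefix 'v': factor to Z → v Z1 with Z1 → ε | w v | u w.

Start → u | w Start1; Z → w w | W Z v | Start | v Z1; W → v w | u u; Start1 → u | Z; Z1 → ε | w v | u w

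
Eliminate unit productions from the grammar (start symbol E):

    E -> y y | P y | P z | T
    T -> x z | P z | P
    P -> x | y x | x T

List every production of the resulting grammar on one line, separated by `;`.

E -> y y | P y | P z | x | y x | x T | x z; T -> x | y x | x T | x z | P z; P -> x | y x | x T

Unit pairs: E ⇒* {P, T}; T ⇒* {P}.
Replace each nonterminal's rules with the union of the non-unit rules of every nonterminal it unit-derives.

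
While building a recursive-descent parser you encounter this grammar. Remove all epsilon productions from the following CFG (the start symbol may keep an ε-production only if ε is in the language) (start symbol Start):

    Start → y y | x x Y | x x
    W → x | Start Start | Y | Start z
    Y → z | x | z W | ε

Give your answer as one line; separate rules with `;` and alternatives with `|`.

The nullable symbols are {W, Y}.
ε ∉ L(G), so no ε-production is kept.
Add the nullable-subset variants: Start → x x Y gives x x Y | x x.

Start → y y | x x Y | x x; W → x | Start Start | Y | Start z; Y → z | x | z W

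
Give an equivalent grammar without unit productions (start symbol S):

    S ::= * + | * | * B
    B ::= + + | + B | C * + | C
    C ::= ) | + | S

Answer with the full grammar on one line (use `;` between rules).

Unit pairs: B ⇒* {C, S}; C ⇒* {S}.
For every A with A ⇒* B via unit rules, add B's non-unit alternatives to A; then delete every rule of the form X → Y.

S ::= * + | * | * B; B ::= + + | + B | C * + | ) | + | * + | * | * B; C ::= ) | + | * + | * | * B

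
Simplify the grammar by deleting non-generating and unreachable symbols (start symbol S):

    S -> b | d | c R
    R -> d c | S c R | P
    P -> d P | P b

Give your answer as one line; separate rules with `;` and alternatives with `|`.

Generating nonterminals: {R, S}.
Reachable from S after that: {R, S}.
Removed useless symbols: {P} and every production mentioning them.

S -> b | d | c R; R -> d c | S c R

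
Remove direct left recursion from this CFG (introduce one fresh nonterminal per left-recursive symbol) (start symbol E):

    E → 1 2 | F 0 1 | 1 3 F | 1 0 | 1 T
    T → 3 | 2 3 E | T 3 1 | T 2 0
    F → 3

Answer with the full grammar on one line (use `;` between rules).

E → 1 2 | F 0 1 | 1 3 F | 1 0 | 1 T; T → 3 T' | 2 3 E T'; F → 3; T' → 3 1 T' | 2 0 T' | ε

Left recursion appears on T.
For T: α = {3 1, 2 0}, β = {3, 2 3 E}. Rewrite as T → β T' and T' → α T' | ε.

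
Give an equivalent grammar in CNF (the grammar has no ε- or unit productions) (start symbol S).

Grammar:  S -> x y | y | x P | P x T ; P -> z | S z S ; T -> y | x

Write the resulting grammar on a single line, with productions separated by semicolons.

Introduce a nonterminal for each terminal appearing in a rule of length ≥ 2: X1 → x, X2 → y, X3 → z.
Binarize each right-hand side of length ≥ 3 by chaining fresh nonterminals (Y1, Y2, …): affected rules were S → P X1 T; P → S X3 S.

S -> X1 X2 | y | X1 P | P Y1; P -> z | S Y2; T -> y | x; X1 -> x; X2 -> y; X3 -> z; Y1 -> X1 T; Y2 -> X3 S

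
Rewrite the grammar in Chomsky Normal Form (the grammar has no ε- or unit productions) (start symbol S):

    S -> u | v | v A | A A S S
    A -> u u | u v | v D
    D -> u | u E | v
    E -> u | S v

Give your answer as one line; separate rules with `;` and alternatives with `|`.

S -> u | v | X1 A | A Y1; A -> X2 X2 | X2 X1 | X1 D; D -> u | X2 E | v; E -> u | S X1; X1 -> v; X2 -> u; Y1 -> A Y2; Y2 -> S S

Introduce a nonterminal for each terminal appearing in a rule of length ≥ 2: X1 → v, X2 → u.
Binarize each right-hand side of length ≥ 3 by chaining fresh nonterminals (Y1, Y2, …): affected rules were S → A A S S.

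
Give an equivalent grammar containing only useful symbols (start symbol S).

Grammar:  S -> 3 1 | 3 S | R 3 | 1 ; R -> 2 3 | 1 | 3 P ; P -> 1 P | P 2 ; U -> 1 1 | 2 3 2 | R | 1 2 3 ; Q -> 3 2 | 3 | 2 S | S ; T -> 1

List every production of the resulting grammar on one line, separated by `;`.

Generating nonterminals: {Q, R, S, T, U}.
Reachable from S after that: {R, S}.
Removed useless symbols: {P, Q, T, U} and every production mentioning them.

S -> 3 1 | 3 S | R 3 | 1; R -> 2 3 | 1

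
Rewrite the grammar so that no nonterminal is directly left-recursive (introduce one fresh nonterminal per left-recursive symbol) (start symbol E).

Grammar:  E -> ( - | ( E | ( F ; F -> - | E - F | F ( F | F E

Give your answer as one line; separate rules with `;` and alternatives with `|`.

E -> ( - | ( E | ( F; F -> - F' | E - F F'; F' -> ( F F' | E F' | ε

F is directly left-recursive.
For F: α = {( F, E}, β = {-, E - F}. Rewrite as F → β F' and F' → α F' | ε.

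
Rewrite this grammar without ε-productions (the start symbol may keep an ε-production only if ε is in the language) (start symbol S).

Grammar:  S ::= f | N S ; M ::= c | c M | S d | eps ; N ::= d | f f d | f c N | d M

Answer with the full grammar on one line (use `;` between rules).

Nullable nonterminals: {M}.
ε ∉ L(G), so no ε-production is kept.

S ::= f | N S; M ::= c | c M | S d; N ::= d | f f d | f c N | d M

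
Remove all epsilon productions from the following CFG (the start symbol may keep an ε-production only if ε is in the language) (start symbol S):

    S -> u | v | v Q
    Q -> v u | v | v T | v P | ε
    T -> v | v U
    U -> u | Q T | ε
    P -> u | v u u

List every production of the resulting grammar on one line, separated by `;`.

S -> u | v | v Q; Q -> v u | v | v T | v P; T -> v | v U; U -> u | Q T | T; P -> u | v u u

Nullable nonterminals: {Q, U}.
ε ∉ L(G), so no ε-production is kept.
For each production, add variants omitting each subset of nullable occurrences: U → Q T gives Q T | T.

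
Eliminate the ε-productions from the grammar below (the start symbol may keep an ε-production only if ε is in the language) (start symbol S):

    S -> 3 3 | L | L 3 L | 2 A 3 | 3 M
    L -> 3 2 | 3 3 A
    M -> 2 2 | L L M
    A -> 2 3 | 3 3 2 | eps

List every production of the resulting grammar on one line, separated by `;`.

Nullable nonterminals: {A}.
ε ∉ L(G), so no ε-production is kept.
For each production, add variants omitting each subset of nullable occurrences: S → 2 A 3 gives 2 A 3 | 2 3. L → 3 3 A gives 3 3 A | 3 3.

S -> 3 3 | L | L 3 L | 2 A 3 | 2 3 | 3 M; L -> 3 2 | 3 3 A | 3 3; M -> 2 2 | L L M; A -> 2 3 | 3 3 2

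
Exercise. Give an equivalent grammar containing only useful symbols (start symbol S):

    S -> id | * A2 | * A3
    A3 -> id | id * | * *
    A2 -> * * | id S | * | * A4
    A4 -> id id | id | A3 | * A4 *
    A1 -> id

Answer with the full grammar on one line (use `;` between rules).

Generating nonterminals: {A1, A2, A3, A4, S}.
Reachable from S after that: {A2, A3, A4, S}.
Removed useless symbols: {A1} and every production mentioning them.

S -> id | * A2 | * A3; A3 -> id | id * | * *; A2 -> * * | id S | * | * A4; A4 -> id id | id | A3 | * A4 *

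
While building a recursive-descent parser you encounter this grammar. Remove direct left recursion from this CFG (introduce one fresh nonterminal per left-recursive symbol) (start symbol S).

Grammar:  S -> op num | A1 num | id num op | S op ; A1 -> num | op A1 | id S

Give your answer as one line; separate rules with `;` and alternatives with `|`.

Left recursion appears on S.
For S: α = {op}, β = {op num, A1 num, id num op}. Rewrite as S → β S' and S' → α S' | ε.

S -> op num S' | A1 num S' | id num op S'; A1 -> num | op A1 | id S; S' -> op S' | ε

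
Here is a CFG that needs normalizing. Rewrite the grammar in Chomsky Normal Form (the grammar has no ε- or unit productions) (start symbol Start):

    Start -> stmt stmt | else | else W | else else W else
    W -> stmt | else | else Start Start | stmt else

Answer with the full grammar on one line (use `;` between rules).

Introduce a nonterminal for each terminal appearing in a rule of length ≥ 2: X1 → stmt, X2 → else.
Binarize each right-hand side of length ≥ 3 by chaining fresh nonterminals (Y1, Y2, …): affected rules were Start → X2 X2 W X2; W → X2 Start Start.

Start -> X1 X1 | else | X2 W | X2 Y1; W -> stmt | else | X2 Y3 | X1 X2; X1 -> stmt; X2 -> else; Y1 -> X2 Y2; Y2 -> W X2; Y3 -> Start Start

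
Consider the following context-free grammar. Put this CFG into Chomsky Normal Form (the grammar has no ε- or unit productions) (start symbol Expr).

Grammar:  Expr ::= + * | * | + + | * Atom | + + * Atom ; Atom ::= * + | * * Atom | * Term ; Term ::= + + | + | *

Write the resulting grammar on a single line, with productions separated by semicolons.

Introduce a nonterminal for each terminal appearing in a rule of length ≥ 2: X1 → +, X2 → *.
Binarize each right-hand side of length ≥ 3 by chaining fresh nonterminals (Y1, Y2, …): affected rules were Expr → X1 X1 X2 Atom; Atom → X2 X2 Atom.

Expr ::= X1 X2 | * | X1 X1 | X2 Atom | X1 Y1; Atom ::= X2 X1 | X2 Y3 | X2 Term; Term ::= X1 X1 | + | *; X1 ::= +; X2 ::= *; Y1 ::= X1 Y2; Y2 ::= X2 Atom; Y3 ::= X2 Atom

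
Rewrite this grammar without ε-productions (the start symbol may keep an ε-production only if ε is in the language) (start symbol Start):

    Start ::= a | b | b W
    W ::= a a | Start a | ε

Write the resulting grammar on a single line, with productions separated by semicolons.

Nullable set = {W}.
ε ∉ L(G), so no ε-production is kept.

Start ::= a | b | b W; W ::= a a | Start a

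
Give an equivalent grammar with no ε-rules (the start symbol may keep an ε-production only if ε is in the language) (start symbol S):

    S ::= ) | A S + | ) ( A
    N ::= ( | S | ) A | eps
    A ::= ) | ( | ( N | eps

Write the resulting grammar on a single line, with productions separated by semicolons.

The nullable symbols are {A, N}.
ε ∉ L(G), so no ε-production is kept.
Add the nullable-subset variants: S → A S + gives A S + | S +. S → ) ( A gives ) ( A | ) (. N → ) A gives ) A | ).

S ::= ) | A S + | S + | ) ( A | ) (; N ::= ( | S | ) A | ); A ::= ) | ( | ( N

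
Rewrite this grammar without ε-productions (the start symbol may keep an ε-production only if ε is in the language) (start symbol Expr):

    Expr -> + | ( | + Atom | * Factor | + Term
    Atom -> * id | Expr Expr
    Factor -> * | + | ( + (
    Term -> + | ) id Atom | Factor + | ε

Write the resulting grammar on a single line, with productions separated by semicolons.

The nullable symbols are {Term}.
ε ∉ L(G), so no ε-production is kept.

Expr -> + | ( | + Atom | * Factor | + Term; Atom -> * id | Expr Expr; Factor -> * | + | ( + (; Term -> + | ) id Atom | Factor +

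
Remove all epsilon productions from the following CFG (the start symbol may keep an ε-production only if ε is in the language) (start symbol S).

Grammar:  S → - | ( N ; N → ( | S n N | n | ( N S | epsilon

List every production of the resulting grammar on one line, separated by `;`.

S → - | ( N | (; N → ( | S n N | S n | n | ( N S | ( S

The nullable symbols are {N}.
ε ∉ L(G), so no ε-production is kept.
Expand every rule over subsets of its nullable positions: S → ( N gives ( N | (. N → S n N gives S n N | S n. N → ( N S gives ( N S | ( S.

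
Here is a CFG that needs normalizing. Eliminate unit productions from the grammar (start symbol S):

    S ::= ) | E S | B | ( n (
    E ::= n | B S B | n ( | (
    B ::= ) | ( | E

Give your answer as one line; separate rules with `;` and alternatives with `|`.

Unit pairs: B ⇒* {E}; S ⇒* {B, E}.
Replace each nonterminal's rules with the union of the non-unit rules of every nonterminal it unit-derives.

S ::= ) | ( | n | B S B | n ( | E S | ( n (; E ::= n | B S B | n ( | (; B ::= ) | ( | n | B S B | n (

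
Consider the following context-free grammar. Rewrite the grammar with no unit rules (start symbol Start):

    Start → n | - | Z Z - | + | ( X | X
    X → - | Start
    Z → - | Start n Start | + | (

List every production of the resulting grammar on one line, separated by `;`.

Unit pairs: Start ⇒* {X}; X ⇒* {Start}.
Replace each nonterminal's rules with the union of the non-unit rules of every nonterminal it unit-derives.

Start → n | - | Z Z - | + | ( X; X → n | - | Z Z - | + | ( X; Z → - | Start n Start | + | (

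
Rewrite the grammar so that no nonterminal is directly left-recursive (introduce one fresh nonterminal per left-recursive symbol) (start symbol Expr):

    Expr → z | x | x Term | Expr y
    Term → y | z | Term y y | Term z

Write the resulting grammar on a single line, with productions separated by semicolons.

Expr → z Expr1 | x Expr1 | x Term Expr1; Term → y Term1 | z Term1; Expr1 → y Expr1 | ε; Term1 → y y Term1 | z Term1 | ε

Left recursion appears on Expr, Term.
For Expr: α = {y}, β = {z, x, x Term}. Rewrite as Expr → β Expr1 and Expr1 → α Expr1 | ε.
For Term: α = {y y, z}, β = {y, z}. Rewrite as Term → β Term1 and Term1 → α Term1 | ε.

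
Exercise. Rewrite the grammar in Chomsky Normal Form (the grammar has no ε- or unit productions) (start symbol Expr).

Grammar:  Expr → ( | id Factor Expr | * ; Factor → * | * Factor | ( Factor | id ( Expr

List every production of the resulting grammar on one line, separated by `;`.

Expr → ( | X1 Y1 | *; Factor → * | X2 Factor | X3 Factor | X1 Y2; X1 → id; X2 → *; X3 → (; Y1 → Factor Expr; Y2 → X3 Expr

Introduce a nonterminal for each terminal appearing in a rule of length ≥ 2: X1 → id, X2 → *, X3 → (.
Binarize each right-hand side of length ≥ 3 by chaining fresh nonterminals (Y1, Y2, …): affected rules were Expr → X1 Factor Expr; Factor → X1 X3 Expr.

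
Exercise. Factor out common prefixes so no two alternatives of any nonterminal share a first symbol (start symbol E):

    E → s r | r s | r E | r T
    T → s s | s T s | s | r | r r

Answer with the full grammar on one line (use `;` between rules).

E → s r | r E'; T → s T' | r T''; E' → s | E | T; T' → s | T s | ε; T'' → ε | r

E has alternatives sharing prefix 'r': factor to E → r E' with E' → s | E | T.
T has alternatives sharing prefix 's': factor to T → s T' with T' → s | T s | ε.
T has alternatives sharing prefix 'r': factor to T → r T'' with T'' → ε | r.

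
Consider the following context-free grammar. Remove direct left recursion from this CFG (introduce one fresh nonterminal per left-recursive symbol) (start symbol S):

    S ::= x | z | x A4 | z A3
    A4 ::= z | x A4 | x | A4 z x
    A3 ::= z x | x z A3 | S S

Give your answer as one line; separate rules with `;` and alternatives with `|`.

Directly left-recursive nonterminal: A4.
For A4: α = {z x}, β = {z, x A4, x}. Rewrite as A4 → β A4' and A4' → α A4' | ε.

S ::= x | z | x A4 | z A3; A4 ::= z A4' | x A4 A4' | x A4'; A3 ::= z x | x z A3 | S S; A4' ::= z x A4' | eps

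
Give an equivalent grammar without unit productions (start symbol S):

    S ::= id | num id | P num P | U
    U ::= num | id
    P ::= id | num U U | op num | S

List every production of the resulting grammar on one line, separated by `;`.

Unit pairs: P ⇒* {S, U}; S ⇒* {U}.
For each unit pair (A, B), copy every non-unit production of B to A, then drop all unit productions.

S ::= num | id | num id | P num P; U ::= num | id; P ::= num | id | num id | P num P | num U U | op num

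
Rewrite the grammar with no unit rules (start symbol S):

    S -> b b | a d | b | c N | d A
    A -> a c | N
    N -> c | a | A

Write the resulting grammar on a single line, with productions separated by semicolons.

Unit pairs: A ⇒* {N}; N ⇒* {A}.
For every A with A ⇒* B via unit rules, add B's non-unit alternatives to A; then delete every rule of the form X → Y.

S -> b b | a d | b | c N | d A; A -> c | a | a c; N -> c | a | a c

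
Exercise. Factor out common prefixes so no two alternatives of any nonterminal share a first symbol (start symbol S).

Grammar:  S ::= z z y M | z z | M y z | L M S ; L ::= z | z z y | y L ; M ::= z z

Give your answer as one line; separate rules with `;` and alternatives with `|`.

S ::= M y z | L M S | z z S'; L ::= y L | z L'; M ::= z z; S' ::= y M | epsilon; L' ::= epsilon | z y

S has alternatives sharing prefix 'z z': factor to S → z z S' with S' → y M | ε.
L has alternatives sharing prefix 'z': factor to L → z L' with L' → ε | z y.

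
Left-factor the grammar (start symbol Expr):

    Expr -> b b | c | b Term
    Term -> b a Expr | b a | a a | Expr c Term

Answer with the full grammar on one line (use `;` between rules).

Expr has alternatives sharing prefix 'b': factor to Expr → b Expr1 with Expr1 → b | Term.
Term has alternatives sharing prefix 'b a': factor to Term → b a Term1 with Term1 → Expr | ε.

Expr -> c | b Expr1; Term -> a a | Expr c Term | b a Term1; Expr1 -> b | Term; Term1 -> Expr | ε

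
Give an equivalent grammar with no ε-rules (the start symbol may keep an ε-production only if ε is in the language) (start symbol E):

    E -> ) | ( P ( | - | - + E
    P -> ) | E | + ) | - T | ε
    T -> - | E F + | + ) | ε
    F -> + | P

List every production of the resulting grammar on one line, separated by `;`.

Nullable nonterminals: {F, P, T}.
ε ∉ L(G), so no ε-production is kept.
For each production, add variants omitting each subset of nullable occurrences: E → ( P ( gives ( P ( | ( (. P → - T gives - T | -. T → E F + gives E F + | E +.

E -> ) | ( P ( | ( ( | - | - + E; P -> ) | E | + ) | - T | -; T -> - | E F + | E + | + ); F -> + | P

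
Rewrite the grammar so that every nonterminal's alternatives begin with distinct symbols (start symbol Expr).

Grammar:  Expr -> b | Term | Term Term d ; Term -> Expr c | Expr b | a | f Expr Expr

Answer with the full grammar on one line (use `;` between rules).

Expr -> b | Term Expr1; Term -> a | f Expr Expr | Expr Term1; Expr1 -> ε | Term d; Term1 -> c | b

Expr has alternatives sharing prefix 'Term': factor to Expr → Term Expr1 with Expr1 → ε | Term d.
Term has alternatives sharing prefix 'Expr': factor to Term → Expr Term1 with Term1 → c | b.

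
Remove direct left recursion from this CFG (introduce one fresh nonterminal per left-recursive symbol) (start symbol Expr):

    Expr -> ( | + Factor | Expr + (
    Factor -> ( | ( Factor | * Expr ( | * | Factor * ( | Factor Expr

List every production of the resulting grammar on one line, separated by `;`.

Directly left-recursive nonterminals: Expr, Factor.
For Expr: α = {+ (}, β = {(, + Factor}. Rewrite as Expr → β Expr1 and Expr1 → α Expr1 | ε.
For Factor: α = {* (, Expr}, β = {(, ( Factor, * Expr (, *}. Rewrite as Factor → β Factor1 and Factor1 → α Factor1 | ε.

Expr -> ( Expr1 | + Factor Expr1; Factor -> ( Factor1 | ( Factor Factor1 | * Expr ( Factor1 | * Factor1; Expr1 -> + ( Expr1 | ε; Factor1 -> * ( Factor1 | Expr Factor1 | ε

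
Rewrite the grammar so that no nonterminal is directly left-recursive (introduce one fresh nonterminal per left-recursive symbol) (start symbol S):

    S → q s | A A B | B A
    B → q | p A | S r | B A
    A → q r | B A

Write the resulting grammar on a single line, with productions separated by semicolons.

Directly left-recursive nonterminal: B.
For B: α = {A}, β = {q, p A, S r}. Rewrite as B → β B' and B' → α B' | ε.

S → q s | A A B | B A; B → q B' | p A B' | S r B'; A → q r | B A; B' → A B' | ε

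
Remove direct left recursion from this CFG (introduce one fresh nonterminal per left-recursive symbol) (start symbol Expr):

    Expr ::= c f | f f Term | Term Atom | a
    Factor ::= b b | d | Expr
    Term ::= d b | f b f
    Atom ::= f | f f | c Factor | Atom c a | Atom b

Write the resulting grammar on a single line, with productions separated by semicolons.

Left recursion appears on Atom.
For Atom: α = {c a, b}, β = {f, f f, c Factor}. Rewrite as Atom → β Atom1 and Atom1 → α Atom1 | ε.

Expr ::= c f | f f Term | Term Atom | a; Factor ::= b b | d | Expr; Term ::= d b | f b f; Atom ::= f Atom1 | f f Atom1 | c Factor Atom1; Atom1 ::= c a Atom1 | b Atom1 | ε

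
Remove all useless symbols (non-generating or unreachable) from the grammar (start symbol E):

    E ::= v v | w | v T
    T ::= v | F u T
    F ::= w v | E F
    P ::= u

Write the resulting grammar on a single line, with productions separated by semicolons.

E ::= v v | w | v T; T ::= v | F u T; F ::= w v | E F

Generating nonterminals: {E, F, P, T}.
Reachable from E after that: {E, F, T}.
Removed useless symbols: {P} and every production mentioning them.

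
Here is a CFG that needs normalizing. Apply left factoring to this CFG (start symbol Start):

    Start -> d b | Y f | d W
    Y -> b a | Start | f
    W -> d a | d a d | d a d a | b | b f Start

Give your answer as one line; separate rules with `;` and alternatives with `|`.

Start -> Y f | d Start1; Y -> b a | Start | f; W -> d a W1 | b W2; Start1 -> b | W; W1 -> ε | d W11; W2 -> ε | f Start; W11 -> ε | a

Start has alternatives sharing prefix 'd': factor to Start → d Start1 with Start1 → b | W.
W has alternatives sharing prefix 'd a': factor to W → d a W1 with W1 → ε | d | d a.
W has alternatives sharing prefix 'b': factor to W → b W2 with W2 → ε | f Start.
W1 has alternatives sharing prefix 'd': factor to W1 → d W11 with W11 → ε | a.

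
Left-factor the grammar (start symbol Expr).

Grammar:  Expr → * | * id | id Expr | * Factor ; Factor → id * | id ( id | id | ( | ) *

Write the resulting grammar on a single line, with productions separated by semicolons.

Expr → id Expr | * Expr1; Factor → ( | ) * | id Factor1; Expr1 → ε | id | Factor; Factor1 → * | ( id | ε

Expr has alternatives sharing prefix '*': factor to Expr → * Expr1 with Expr1 → ε | id | Factor.
Factor has alternatives sharing prefix 'id': factor to Factor → id Factor1 with Factor1 → * | ( id | ε.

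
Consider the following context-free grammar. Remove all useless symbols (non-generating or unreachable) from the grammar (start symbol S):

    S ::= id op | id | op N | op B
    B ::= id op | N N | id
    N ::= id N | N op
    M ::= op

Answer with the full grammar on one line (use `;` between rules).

Generating nonterminals: {B, M, S}.
Reachable from S after that: {B, S}.
Removed useless symbols: {M, N} and every production mentioning them.

S ::= id op | id | op B; B ::= id op | id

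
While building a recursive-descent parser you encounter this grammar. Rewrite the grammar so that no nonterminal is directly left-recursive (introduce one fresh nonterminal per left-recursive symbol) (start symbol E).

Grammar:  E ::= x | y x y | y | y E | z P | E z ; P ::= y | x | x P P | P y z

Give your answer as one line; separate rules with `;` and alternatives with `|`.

Directly left-recursive nonterminals: E, P.
For E: α = {z}, β = {x, y x y, y, y E, z P}. Rewrite as E → β E' and E' → α E' | ε.
For P: α = {y z}, β = {y, x, x P P}. Rewrite as P → β P' and P' → α P' | ε.

E ::= x E' | y x y E' | y E' | y E E' | z P E'; P ::= y P' | x P' | x P P P'; E' ::= z E' | ε; P' ::= y z P' | ε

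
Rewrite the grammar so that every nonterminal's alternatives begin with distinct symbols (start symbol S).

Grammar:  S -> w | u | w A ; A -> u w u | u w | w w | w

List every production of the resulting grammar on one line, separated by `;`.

S has alternatives sharing prefix 'w': factor to S → w S' with S' → ε | A.
A has alternatives sharing prefix 'u w': factor to A → u w A' with A' → u | ε.
A has alternatives sharing prefix 'w': factor to A → w A'' with A'' → w | ε.

S -> u | w S'; A -> u w A' | w A''; S' -> eps | A; A' -> u | eps; A'' -> w | eps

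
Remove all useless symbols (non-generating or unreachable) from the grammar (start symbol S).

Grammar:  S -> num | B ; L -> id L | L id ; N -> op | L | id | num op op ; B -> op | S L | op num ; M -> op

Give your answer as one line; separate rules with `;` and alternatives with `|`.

S -> num | B; B -> op | op num

Generating nonterminals: {B, M, N, S}.
Reachable from S after that: {B, S}.
Removed useless symbols: {L, M, N} and every production mentioning them.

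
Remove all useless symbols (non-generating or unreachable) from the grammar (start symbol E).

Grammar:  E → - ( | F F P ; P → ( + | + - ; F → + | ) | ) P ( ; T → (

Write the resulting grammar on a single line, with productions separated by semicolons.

E → - ( | F F P; P → ( + | + -; F → + | ) | ) P (

Generating nonterminals: {E, F, P, T}.
Reachable from E after that: {E, F, P}.
Removed useless symbols: {T} and every production mentioning them.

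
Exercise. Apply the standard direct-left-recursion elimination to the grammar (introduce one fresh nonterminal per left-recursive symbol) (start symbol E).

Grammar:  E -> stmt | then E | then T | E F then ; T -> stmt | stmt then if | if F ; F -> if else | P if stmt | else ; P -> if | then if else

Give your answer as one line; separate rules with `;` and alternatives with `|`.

E is directly left-recursive.
For E: α = {F then}, β = {stmt, then E, then T}. Rewrite as E → β E' and E' → α E' | ε.

E -> stmt E' | then E E' | then T E'; T -> stmt | stmt then if | if F; F -> if else | P if stmt | else; P -> if | then if else; E' -> F then E' | ε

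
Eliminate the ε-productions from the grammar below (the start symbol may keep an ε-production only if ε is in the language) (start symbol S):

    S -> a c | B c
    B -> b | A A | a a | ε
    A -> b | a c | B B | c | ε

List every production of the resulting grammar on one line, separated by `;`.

S -> a c | B c | c; B -> b | A A | A | a a; A -> b | a c | B B | B | c

Nullable set = {A, B}.
ε ∉ L(G), so no ε-production is kept.
Expand every rule over subsets of its nullable positions: S → B c gives B c | c. B → A A gives A A | A. A → B B gives B B | B.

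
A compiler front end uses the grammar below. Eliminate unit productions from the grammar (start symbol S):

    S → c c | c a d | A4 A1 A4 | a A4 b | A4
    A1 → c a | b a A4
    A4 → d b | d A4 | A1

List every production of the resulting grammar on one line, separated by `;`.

Unit pairs: A4 ⇒* {A1}; S ⇒* {A1, A4}.
Replace each nonterminal's rules with the union of the non-unit rules of every nonterminal it unit-derives.

S → d b | d A4 | c a | b a A4 | c c | c a d | A4 A1 A4 | a A4 b; A1 → c a | b a A4; A4 → d b | d A4 | c a | b a A4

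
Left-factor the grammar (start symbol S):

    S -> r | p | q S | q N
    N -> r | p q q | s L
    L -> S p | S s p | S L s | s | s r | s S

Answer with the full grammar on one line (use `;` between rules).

S -> r | p | q S'; N -> r | p q q | s L; L -> S L' | s L''; S' -> S | N; L' -> p | s p | L s; L'' -> eps | r | S

S has alternatives sharing prefix 'q': factor to S → q S' with S' → S | N.
L has alternatives sharing prefix 'S': factor to L → S L' with L' → p | s p | L s.
L has alternatives sharing prefix 's': factor to L → s L'' with L'' → ε | r | S.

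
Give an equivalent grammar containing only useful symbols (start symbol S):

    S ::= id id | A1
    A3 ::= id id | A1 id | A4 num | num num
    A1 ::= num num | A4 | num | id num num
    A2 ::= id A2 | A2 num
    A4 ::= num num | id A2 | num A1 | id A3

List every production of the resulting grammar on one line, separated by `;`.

Generating nonterminals: {A1, A3, A4, S}.
Reachable from S after that: {A1, A3, A4, S}.
Removed useless symbols: {A2} and every production mentioning them.

S ::= id id | A1; A3 ::= id id | A1 id | A4 num | num num; A1 ::= num num | A4 | num | id num num; A4 ::= num num | num A1 | id A3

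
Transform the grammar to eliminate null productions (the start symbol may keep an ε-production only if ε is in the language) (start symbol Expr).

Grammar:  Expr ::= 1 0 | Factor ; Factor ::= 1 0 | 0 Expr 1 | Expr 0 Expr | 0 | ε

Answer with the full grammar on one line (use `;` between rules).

Expr ::= 1 0 | Factor | ε; Factor ::= 1 0 | 0 Expr 1 | 0 1 | Expr 0 Expr | Expr 0 | 0 Expr | 0

The nullable symbols are {Expr, Factor}.
ε ∈ L(G) since Expr is nullable, so keep Expr → ε.
Expand every rule over subsets of its nullable positions: Factor → 0 Expr 1 gives 0 Expr 1 | 0 1. Factor → Expr 0 Expr gives Expr 0 Expr | Expr 0 | 0 Expr | 0.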